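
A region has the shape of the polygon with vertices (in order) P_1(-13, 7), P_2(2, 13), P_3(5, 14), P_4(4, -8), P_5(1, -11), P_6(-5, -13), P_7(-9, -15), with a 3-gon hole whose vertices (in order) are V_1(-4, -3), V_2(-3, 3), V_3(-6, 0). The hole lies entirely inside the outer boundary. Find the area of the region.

352.5

Outer boundary:
Apply Gauss's area formula: 2A = Σ (x_i·y_{i+1} − x_{i+1}·y_i), indices taken mod 7.
Cross-terms: -183, -37, -96, -36, -68, -42, -258  ⇒  Σ = -720
Area = |Σ|/2 = 360.
Hole:
Apply Gauss's area formula: 2A = Σ (x_i·y_{i+1} − x_{i+1}·y_i), indices taken mod 3.
Σ = (-21) + (18) + (18) = 15
Area = |Σ|/2 = 7.5.
Net area = 360 − 7.5 = 352.5.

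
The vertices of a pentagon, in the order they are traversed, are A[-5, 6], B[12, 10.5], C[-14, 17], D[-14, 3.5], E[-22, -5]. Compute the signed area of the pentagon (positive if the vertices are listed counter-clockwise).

Σ = (-124.5) + (351) + (189) + (147) + (-157) = 405.5
Signed area = Σ/2 = 202.75 (positive ⇒ counter-clockwise traversal).

202.75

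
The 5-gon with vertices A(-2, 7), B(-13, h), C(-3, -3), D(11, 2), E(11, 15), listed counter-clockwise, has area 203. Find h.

The doubled signed area Σ (x_i y_{i+1} − x_{i+1} y_i) is linear in h.
With h=0 it equals 407; the coefficient of h is 1 (from the two edges through B).
So 1·h + 407 = 2·203 = 406 ⇒ h = -1.

-1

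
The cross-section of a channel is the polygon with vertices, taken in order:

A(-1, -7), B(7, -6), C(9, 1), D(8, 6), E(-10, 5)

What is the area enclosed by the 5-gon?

168.5

Cross-terms: 55, 61, 46, 100, 75  ⇒  Σ = 337
Area = |Σ|/2 = 168.5.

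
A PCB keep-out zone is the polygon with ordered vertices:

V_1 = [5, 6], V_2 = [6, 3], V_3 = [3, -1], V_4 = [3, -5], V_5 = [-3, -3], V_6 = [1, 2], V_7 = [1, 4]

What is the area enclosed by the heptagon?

Σ = (-21) + (-15) + (-12) + (-24) + (-3) + (2) + (-14) = -87
Area = |Σ|/2 = 43.5.

43.5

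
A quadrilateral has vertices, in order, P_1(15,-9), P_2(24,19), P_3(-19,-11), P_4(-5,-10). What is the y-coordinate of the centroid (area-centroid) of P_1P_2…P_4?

Apply the shoelace (surveyor's) formula. First the cross-terms c_i = x_i·y_{i+1} − x_{i+1}·y_i:
  501, 97, 135, 195  ⇒  2A = 928, A = 464.
Then Σ (y_i + y_{i+1})·c_i = -754, so ȳ = -754 / (6·464) = -13/48.

-13/48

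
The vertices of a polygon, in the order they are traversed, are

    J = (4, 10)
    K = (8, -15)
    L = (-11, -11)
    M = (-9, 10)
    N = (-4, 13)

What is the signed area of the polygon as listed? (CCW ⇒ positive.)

-385.5

Σ = (-140) + (-253) + (-209) + (-77) + (-92) = -771
Signed area = Σ/2 = -385.5 (negative ⇒ clockwise traversal).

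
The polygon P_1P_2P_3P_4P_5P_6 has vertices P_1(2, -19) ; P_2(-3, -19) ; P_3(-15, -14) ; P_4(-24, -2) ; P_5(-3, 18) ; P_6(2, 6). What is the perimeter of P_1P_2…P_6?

100

|P_1P_2| = √((-5)² + (0)²) = √25 = 5
|P_2P_3| = √((-12)² + (5)²) = √169 = 13
|P_3P_4| = √((-9)² + (12)²) = √225 = 15
|P_4P_5| = √((21)² + (20)²) = √841 = 29
|P_5P_6| = √((5)² + (-12)²) = √169 = 13
|P_6P_1| = √((0)² + (-25)²) = √625 = 25
Perimeter = 5 + 13 + 15 + 29 + 13 + 25 = 100.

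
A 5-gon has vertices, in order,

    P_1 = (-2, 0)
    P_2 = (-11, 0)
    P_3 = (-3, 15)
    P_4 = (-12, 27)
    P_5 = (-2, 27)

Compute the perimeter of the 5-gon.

78

|P_1P_2| = √((-9)² + (0)²) = √81 = 9
|P_2P_3| = √((8)² + (15)²) = √289 = 17
|P_3P_4| = √((-9)² + (12)²) = √225 = 15
|P_4P_5| = √((10)² + (0)²) = √100 = 10
|P_5P_1| = √((0)² + (-27)²) = √729 = 27
Perimeter = 9 + 17 + 15 + 10 + 27 = 78.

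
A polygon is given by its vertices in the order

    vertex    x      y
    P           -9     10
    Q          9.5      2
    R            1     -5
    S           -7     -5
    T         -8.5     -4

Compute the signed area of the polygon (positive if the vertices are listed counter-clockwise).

-169

Apply the shoelace formula: 2A = Σ (x_i·y_{i+1} − x_{i+1}·y_i), indices taken mod 5.
Cross-terms: -113, -49.5, -40, -14.5, -121  ⇒  Σ = -338
Signed area = Σ/2 = -169 (negative ⇒ clockwise traversal).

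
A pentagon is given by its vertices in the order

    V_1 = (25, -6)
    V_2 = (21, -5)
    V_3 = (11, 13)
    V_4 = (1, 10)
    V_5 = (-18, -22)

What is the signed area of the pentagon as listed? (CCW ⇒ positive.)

621

Apply Gauss's area formula: 2A = Σ (x_i·y_{i+1} − x_{i+1}·y_i), indices taken mod 5.
Σ = (1) + (328) + (97) + (158) + (658) = 1242
Signed area = Σ/2 = 621 (positive ⇒ counter-clockwise traversal).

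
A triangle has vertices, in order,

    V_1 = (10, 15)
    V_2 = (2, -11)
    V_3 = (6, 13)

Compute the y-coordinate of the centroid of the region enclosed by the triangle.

Apply Gauss's area formula. First the cross-terms c_i = x_i·y_{i+1} − x_{i+1}·y_i:
  -140, 92, -40  ⇒  2A = -88, A = -44.
Then Σ (y_i + y_{i+1})·c_i = -1496, so ȳ = -1496 / (6·(-44)) = 17/3.

17/3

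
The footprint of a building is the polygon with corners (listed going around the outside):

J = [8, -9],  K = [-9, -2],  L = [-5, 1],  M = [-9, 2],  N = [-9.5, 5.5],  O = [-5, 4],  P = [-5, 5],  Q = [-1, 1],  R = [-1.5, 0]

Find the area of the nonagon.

74

Apply the surveyor's formula: 2A = Σ (x_i·y_{i+1} − x_{i+1}·y_i), indices taken mod 9.
J→K: (8)(-2) − (-9)(-9) = -97
K→L: (-9)(1) − (-5)(-2) = -19
L→M: (-5)(2) − (-9)(1) = -1
M→N: (-9)(5.5) − (-9.5)(2) = -30.5
N→O: (-9.5)(4) − (-5)(5.5) = -10.5
O→P: (-5)(5) − (-5)(4) = -5
P→Q: (-5)(1) − (-1)(5) = 0
Q→R: (-1)(0) − (-1.5)(1) = 1.5
R→J: (-1.5)(-9) − (8)(0) = 13.5
Σ = -148
Area = |Σ|/2 = 74.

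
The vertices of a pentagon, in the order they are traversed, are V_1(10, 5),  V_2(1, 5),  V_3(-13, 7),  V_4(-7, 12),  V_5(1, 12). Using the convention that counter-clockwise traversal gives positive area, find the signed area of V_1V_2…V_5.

Σ = (45) + (72) + (-107) + (-96) + (-115) = -201
Signed area = Σ/2 = -100.5 (negative ⇒ clockwise traversal).

-100.5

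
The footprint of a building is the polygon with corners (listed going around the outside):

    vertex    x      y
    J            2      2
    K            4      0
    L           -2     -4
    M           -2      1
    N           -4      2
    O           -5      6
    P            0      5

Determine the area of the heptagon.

41.5

J→K: (2)(0) − (4)(2) = -8
K→L: (4)(-4) − (-2)(0) = -16
L→M: (-2)(1) − (-2)(-4) = -10
M→N: (-2)(2) − (-4)(1) = 0
N→O: (-4)(6) − (-5)(2) = -14
O→P: (-5)(5) − (0)(6) = -25
P→J: (0)(2) − (2)(5) = -10
Σ = -83
Area = |Σ|/2 = 41.5.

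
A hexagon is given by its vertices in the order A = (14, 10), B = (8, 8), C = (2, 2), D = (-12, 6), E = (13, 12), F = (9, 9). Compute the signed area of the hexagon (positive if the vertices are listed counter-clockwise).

-90.5

Σ = (32) + (0) + (36) + (-222) + (9) + (-36) = -181
Signed area = Σ/2 = -90.5 (negative ⇒ clockwise traversal).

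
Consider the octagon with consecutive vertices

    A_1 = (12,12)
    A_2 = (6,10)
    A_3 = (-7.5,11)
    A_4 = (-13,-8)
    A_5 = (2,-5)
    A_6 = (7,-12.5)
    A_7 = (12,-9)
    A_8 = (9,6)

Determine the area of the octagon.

379.5

Apply the surveyor's formula: 2A = Σ (x_i·y_{i+1} − x_{i+1}·y_i), indices taken mod 8.
Σ = (48) + (141) + (203) + (81) + (10) + (87) + (153) + (36) = 759
Area = |Σ|/2 = 379.5.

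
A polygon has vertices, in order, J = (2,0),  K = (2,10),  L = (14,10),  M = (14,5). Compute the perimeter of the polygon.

40

|JK| = √((0)² + (10)²) = √100 = 10
|KL| = √((12)² + (0)²) = √144 = 12
|LM| = √((0)² + (-5)²) = √25 = 5
|MJ| = √((-12)² + (-5)²) = √169 = 13
Perimeter = 10 + 12 + 5 + 13 = 40.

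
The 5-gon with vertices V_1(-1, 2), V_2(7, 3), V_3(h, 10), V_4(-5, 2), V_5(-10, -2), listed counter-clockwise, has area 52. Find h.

7

Write out the shoelace sum; only the two edges meeting at V_3 involve h:
2·Area = [(7·10 − h·3) + (h·2 − (-5)·10)] + -9
       = -1·h + 111 = 104
⇒ h = 7.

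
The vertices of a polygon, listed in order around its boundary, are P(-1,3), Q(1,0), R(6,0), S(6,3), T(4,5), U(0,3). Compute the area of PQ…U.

24

Apply Gauss's area formula: 2A = Σ (x_i·y_{i+1} − x_{i+1}·y_i), indices taken mod 6.
Cross-terms: -3, 0, 18, 18, 12, 3  ⇒  Σ = 48
Area = |Σ|/2 = 24.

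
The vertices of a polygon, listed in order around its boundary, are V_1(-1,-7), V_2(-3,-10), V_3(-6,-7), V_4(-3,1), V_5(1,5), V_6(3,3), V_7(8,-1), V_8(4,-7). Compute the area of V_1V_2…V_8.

Σ = (-11) + (-39) + (-27) + (-16) + (-12) + (-27) + (-52) + (-35) = -219
Area = |Σ|/2 = 109.5.

109.5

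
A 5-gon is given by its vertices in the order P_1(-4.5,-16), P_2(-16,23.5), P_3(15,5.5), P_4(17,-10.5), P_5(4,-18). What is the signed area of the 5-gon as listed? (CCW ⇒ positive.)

-731.125

Apply the surveyor's formula: 2A = Σ (x_i·y_{i+1} − x_{i+1}·y_i), indices taken mod 5.
P_1→P_2: (-4.5)(23.5) − (-16)(-16) = -361.75
P_2→P_3: (-16)(5.5) − (15)(23.5) = -440.5
P_3→P_4: (15)(-10.5) − (17)(5.5) = -251
P_4→P_5: (17)(-18) − (4)(-10.5) = -264
P_5→P_1: (4)(-16) − (-4.5)(-18) = -145
Σ = -1462.25
Signed area = Σ/2 = -731.125 (negative ⇒ clockwise traversal).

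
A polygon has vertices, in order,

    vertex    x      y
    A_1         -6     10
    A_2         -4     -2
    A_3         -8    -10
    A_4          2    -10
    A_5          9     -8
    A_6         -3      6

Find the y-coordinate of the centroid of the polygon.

Apply the shoelace formula. First the cross-terms c_i = x_i·y_{i+1} − x_{i+1}·y_i:
  52, 24, 100, 74, 30, 6  ⇒  2A = 286, A = 143.
Then Σ (y_i + y_{i+1})·c_i = -3168, so ȳ = -3168 / (6·143) = -48/13.

-48/13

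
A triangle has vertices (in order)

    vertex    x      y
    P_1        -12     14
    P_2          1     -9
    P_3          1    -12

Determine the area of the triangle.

19.5

Cross-terms: 94, -3, -130  ⇒  Σ = -39
Area = |Σ|/2 = 19.5.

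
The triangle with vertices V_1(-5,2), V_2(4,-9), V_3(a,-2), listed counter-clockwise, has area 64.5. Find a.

10

Write out the shoelace sum; only the two edges meeting at V_3 involve a:
2·Area = [(4·(-2) − a·(-9)) + (a·2 − (-5)·(-2))] + 37
       = 11·a + 19 = 129
⇒ a = 10.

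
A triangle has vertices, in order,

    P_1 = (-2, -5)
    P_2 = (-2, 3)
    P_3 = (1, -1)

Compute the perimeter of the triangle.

|P_1P_2| = √((0)² + (8)²) = √64 = 8
|P_2P_3| = √((3)² + (-4)²) = √25 = 5
|P_3P_1| = √((-3)² + (-4)²) = √25 = 5
Perimeter = 8 + 5 + 5 = 18.

18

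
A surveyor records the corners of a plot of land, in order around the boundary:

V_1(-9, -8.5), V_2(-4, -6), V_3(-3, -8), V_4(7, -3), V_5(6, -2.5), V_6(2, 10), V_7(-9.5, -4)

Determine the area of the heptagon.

Apply the surveyor's formula: 2A = Σ (x_i·y_{i+1} − x_{i+1}·y_i), indices taken mod 7.
V_1→V_2: (-9)(-6) − (-4)(-8.5) = 20
V_2→V_3: (-4)(-8) − (-3)(-6) = 14
V_3→V_4: (-3)(-3) − (7)(-8) = 65
V_4→V_5: (7)(-2.5) − (6)(-3) = 0.5
V_5→V_6: (6)(10) − (2)(-2.5) = 65
V_6→V_7: (2)(-4) − (-9.5)(10) = 87
V_7→V_1: (-9.5)(-8.5) − (-9)(-4) = 44.75
Σ = 296.25
Area = |Σ|/2 = 148.125.

148.125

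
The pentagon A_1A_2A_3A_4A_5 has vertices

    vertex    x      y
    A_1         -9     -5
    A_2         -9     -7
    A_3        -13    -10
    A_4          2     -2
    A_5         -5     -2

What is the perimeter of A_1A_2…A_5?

|A_1A_2| = √((0)² + (-2)²) = √4 = 2
|A_2A_3| = √((-4)² + (-3)²) = √25 = 5
|A_3A_4| = √((15)² + (8)²) = √289 = 17
|A_4A_5| = √((-7)² + (0)²) = √49 = 7
|A_5A_1| = √((-4)² + (-3)²) = √25 = 5
Perimeter = 2 + 5 + 17 + 7 + 5 = 36.

36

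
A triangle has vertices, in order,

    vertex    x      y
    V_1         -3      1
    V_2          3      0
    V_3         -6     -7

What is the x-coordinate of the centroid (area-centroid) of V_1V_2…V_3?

-2

Apply Gauss's area formula. First the cross-terms c_i = x_i·y_{i+1} − x_{i+1}·y_i:
  -3, -21, -27  ⇒  2A = -51, A = -25.5.
Then Σ (x_i + x_{i+1})·c_i = 306, so x̄ = 306 / (6·(-25.5)) = -2.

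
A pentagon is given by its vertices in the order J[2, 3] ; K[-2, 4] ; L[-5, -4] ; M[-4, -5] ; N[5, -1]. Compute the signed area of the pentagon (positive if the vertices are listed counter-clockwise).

48.5

Σ = (14) + (28) + (9) + (29) + (17) = 97
Signed area = Σ/2 = 48.5 (positive ⇒ counter-clockwise traversal).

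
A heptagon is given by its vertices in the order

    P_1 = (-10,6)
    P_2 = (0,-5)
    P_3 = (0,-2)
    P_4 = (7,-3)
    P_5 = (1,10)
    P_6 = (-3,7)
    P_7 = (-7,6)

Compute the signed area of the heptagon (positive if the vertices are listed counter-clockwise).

111.5

P_1→P_2: (-10)(-5) − (0)(6) = 50
P_2→P_3: (0)(-2) − (0)(-5) = 0
P_3→P_4: (0)(-3) − (7)(-2) = 14
P_4→P_5: (7)(10) − (1)(-3) = 73
P_5→P_6: (1)(7) − (-3)(10) = 37
P_6→P_7: (-3)(6) − (-7)(7) = 31
P_7→P_1: (-7)(6) − (-10)(6) = 18
Σ = 223
Signed area = Σ/2 = 111.5 (positive ⇒ counter-clockwise traversal).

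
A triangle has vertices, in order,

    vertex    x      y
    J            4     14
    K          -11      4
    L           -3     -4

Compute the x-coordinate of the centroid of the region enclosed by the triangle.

-10/3

Apply the shoelace (surveyor's) formula. First the cross-terms c_i = x_i·y_{i+1} − x_{i+1}·y_i:
  170, 56, -26  ⇒  2A = 200, A = 100.
Then Σ (x_i + x_{i+1})·c_i = -2000, so x̄ = -2000 / (6·100) = -10/3.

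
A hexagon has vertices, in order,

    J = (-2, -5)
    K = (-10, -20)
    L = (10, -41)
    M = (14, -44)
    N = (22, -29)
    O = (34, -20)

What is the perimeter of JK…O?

122

|JK| = √((-8)² + (-15)²) = √289 = 17
|KL| = √((20)² + (-21)²) = √841 = 29
|LM| = √((4)² + (-3)²) = √25 = 5
|MN| = √((8)² + (15)²) = √289 = 17
|NO| = √((12)² + (9)²) = √225 = 15
|OJ| = √((-36)² + (15)²) = √1521 = 39
Perimeter = 17 + 29 + 5 + 17 + 15 + 39 = 122.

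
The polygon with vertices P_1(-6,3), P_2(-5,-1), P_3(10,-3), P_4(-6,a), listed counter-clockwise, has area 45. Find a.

The doubled signed area Σ (x_i y_{i+1} − x_{i+1} y_i) is linear in a.
With a=0 it equals 10; the coefficient of a is 16 (from the two edges through P_4).
So 16·a + 10 = 2·45 = 90 ⇒ a = 5.

5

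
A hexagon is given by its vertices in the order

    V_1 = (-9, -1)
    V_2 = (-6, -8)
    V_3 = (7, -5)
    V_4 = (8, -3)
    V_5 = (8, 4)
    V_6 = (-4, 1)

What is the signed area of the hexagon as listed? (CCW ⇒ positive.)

132

Apply Gauss's area formula: 2A = Σ (x_i·y_{i+1} − x_{i+1}·y_i), indices taken mod 6.
Σ = (66) + (86) + (19) + (56) + (24) + (13) = 264
Signed area = Σ/2 = 132 (positive ⇒ counter-clockwise traversal).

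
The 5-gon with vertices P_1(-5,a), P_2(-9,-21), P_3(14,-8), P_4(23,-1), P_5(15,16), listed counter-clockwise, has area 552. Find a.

0

The doubled signed area Σ (x_i y_{i+1} − x_{i+1} y_i) is linear in a.
With a=0 it equals 1104; the coefficient of a is 24 (from the two edges through P_1).
So 24·a + 1104 = 2·552 = 1104 ⇒ a = 0.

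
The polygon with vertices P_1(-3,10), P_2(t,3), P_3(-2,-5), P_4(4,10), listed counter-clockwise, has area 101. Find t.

-9

Write out the shoelace sum; only the two edges meeting at P_2 involve t:
2·Area = [((-3)·3 − t·10) + (t·(-5) − (-2)·3)] + 70
       = -15·t + 67 = 202
⇒ t = -9.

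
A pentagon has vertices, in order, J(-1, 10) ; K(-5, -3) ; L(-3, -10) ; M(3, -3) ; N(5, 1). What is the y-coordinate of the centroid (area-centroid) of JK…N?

Apply Gauss's area formula. First the cross-terms c_i = x_i·y_{i+1} − x_{i+1}·y_i:
  53, 41, 39, 18, 51  ⇒  2A = 202, A = 101.
Then Σ (y_i + y_{i+1})·c_i = -144, so ȳ = -144 / (6·101) = -24/101.

-24/101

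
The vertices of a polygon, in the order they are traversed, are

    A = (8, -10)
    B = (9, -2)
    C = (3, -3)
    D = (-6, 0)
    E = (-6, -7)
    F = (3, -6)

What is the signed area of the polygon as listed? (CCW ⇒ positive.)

76

Σ = (74) + (-21) + (-18) + (42) + (57) + (18) = 152
Signed area = Σ/2 = 76 (positive ⇒ counter-clockwise traversal).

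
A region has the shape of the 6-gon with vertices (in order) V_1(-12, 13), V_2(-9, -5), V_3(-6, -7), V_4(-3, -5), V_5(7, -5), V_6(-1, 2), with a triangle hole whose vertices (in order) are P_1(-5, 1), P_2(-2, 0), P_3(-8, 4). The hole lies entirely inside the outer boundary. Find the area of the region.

Outer boundary:
Σ = (177) + (33) + (9) + (50) + (9) + (11) = 289
Area = |Σ|/2 = 144.5.
Hole:
Σ = (2) + (-8) + (12) = 6
Area = |Σ|/2 = 3.
Net area = 144.5 − 3 = 141.5.

141.5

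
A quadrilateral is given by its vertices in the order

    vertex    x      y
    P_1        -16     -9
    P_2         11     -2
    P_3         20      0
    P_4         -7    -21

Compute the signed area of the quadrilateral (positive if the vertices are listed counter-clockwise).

-261

Apply the surveyor's formula: 2A = Σ (x_i·y_{i+1} − x_{i+1}·y_i), indices taken mod 4.
Σ = (131) + (40) + (-420) + (-273) = -522
Signed area = Σ/2 = -261 (negative ⇒ clockwise traversal).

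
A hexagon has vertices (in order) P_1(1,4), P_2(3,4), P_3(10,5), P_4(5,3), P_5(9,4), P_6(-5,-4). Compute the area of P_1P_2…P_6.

33.5

Apply the surveyor's formula: 2A = Σ (x_i·y_{i+1} − x_{i+1}·y_i), indices taken mod 6.
P_1→P_2: (1)(4) − (3)(4) = -8
P_2→P_3: (3)(5) − (10)(4) = -25
P_3→P_4: (10)(3) − (5)(5) = 5
P_4→P_5: (5)(4) − (9)(3) = -7
P_5→P_6: (9)(-4) − (-5)(4) = -16
P_6→P_1: (-5)(4) − (1)(-4) = -16
Σ = -67
Area = |Σ|/2 = 33.5.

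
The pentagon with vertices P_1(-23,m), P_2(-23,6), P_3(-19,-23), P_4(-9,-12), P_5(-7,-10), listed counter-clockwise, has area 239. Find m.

11

The doubled signed area Σ (x_i y_{i+1} − x_{i+1} y_i) is linear in m.
With m=0 it equals 302; the coefficient of m is 16 (from the two edges through P_1).
So 16·m + 302 = 2·239 = 478 ⇒ m = 11.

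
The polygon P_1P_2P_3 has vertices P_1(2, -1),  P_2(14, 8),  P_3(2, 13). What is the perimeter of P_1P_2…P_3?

|P_1P_2| = √((12)² + (9)²) = √225 = 15
|P_2P_3| = √((-12)² + (5)²) = √169 = 13
|P_3P_1| = √((0)² + (-14)²) = √196 = 14
Perimeter = 15 + 13 + 14 = 42.

42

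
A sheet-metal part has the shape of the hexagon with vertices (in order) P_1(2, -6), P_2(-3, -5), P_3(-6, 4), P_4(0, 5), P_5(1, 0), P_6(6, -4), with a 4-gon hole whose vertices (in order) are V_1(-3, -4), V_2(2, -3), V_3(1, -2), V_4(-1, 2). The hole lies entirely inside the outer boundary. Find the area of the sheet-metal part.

Outer boundary:
Apply the shoelace formula: 2A = Σ (x_i·y_{i+1} − x_{i+1}·y_i), indices taken mod 6.
P_1→P_2: (2)(-5) − (-3)(-6) = -28
P_2→P_3: (-3)(4) − (-6)(-5) = -42
P_3→P_4: (-6)(5) − (0)(4) = -30
P_4→P_5: (0)(0) − (1)(5) = -5
P_5→P_6: (1)(-4) − (6)(0) = -4
P_6→P_1: (6)(-6) − (2)(-4) = -28
Σ = -137
Area = |Σ|/2 = 68.5.
Hole:
V_1→V_2: (-3)(-3) − (2)(-4) = 17
V_2→V_3: (2)(-2) − (1)(-3) = -1
V_3→V_4: (1)(2) − (-1)(-2) = 0
V_4→V_1: (-1)(-4) − (-3)(2) = 10
Σ = 26
Area = |Σ|/2 = 13.
Net area = 68.5 − 13 = 55.5.

55.5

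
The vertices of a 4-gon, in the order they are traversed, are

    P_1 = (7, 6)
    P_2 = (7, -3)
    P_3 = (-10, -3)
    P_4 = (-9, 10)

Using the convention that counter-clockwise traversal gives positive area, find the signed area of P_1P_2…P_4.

Cross-terms: -63, -51, -127, -124  ⇒  Σ = -365
Signed area = Σ/2 = -182.5 (negative ⇒ clockwise traversal).

-182.5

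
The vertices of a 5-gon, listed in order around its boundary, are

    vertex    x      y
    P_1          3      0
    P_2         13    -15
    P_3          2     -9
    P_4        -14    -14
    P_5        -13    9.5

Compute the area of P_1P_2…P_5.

314.75

Σ = (-45) + (-87) + (-154) + (-315) + (-28.5) = -629.5
Area = |Σ|/2 = 314.75.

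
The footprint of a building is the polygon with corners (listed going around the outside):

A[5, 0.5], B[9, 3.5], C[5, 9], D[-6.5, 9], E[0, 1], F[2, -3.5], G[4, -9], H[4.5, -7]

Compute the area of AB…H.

Σ = (13) + (63.5) + (103.5) + (-6.5) + (-2) + (-4) + (12.5) + (37.25) = 217.25
Area = |Σ|/2 = 108.625.

108.625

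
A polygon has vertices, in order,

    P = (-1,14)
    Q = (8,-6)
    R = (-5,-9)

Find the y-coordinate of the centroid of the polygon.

Apply the shoelace formula. First the cross-terms c_i = x_i·y_{i+1} − x_{i+1}·y_i:
  -106, -102, -79  ⇒  2A = -287, A = -143.5.
Then Σ (y_i + y_{i+1})·c_i = 287, so ȳ = 287 / (6·(-143.5)) = -1/3.

-1/3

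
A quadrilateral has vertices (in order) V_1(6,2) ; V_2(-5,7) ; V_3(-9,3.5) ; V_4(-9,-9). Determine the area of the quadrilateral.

Apply Gauss's area formula: 2A = Σ (x_i·y_{i+1} − x_{i+1}·y_i), indices taken mod 4.
V_1→V_2: (6)(7) − (-5)(2) = 52
V_2→V_3: (-5)(3.5) − (-9)(7) = 45.5
V_3→V_4: (-9)(-9) − (-9)(3.5) = 112.5
V_4→V_1: (-9)(2) − (6)(-9) = 36
Σ = 246
Area = |Σ|/2 = 123.

123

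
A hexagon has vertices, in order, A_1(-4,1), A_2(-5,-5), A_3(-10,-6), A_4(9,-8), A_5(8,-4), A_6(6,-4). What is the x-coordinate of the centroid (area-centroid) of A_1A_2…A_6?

95/149

Apply the shoelace (surveyor's) formula. First the cross-terms c_i = x_i·y_{i+1} − x_{i+1}·y_i:
  25, -20, 134, 28, -8, -10  ⇒  2A = 149, A = 74.5.
Then Σ (x_i + x_{i+1})·c_i = 285, so x̄ = 285 / (6·74.5) = 95/149.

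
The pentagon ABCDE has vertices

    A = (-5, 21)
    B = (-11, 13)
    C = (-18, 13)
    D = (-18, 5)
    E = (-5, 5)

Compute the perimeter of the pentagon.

|AB| = √((-6)² + (-8)²) = √100 = 10
|BC| = √((-7)² + (0)²) = √49 = 7
|CD| = √((0)² + (-8)²) = √64 = 8
|DE| = √((13)² + (0)²) = √169 = 13
|EA| = √((0)² + (16)²) = √256 = 16
Perimeter = 10 + 7 + 8 + 13 + 16 = 54.

54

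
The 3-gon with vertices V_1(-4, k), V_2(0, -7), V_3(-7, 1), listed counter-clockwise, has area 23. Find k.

-9

The doubled signed area Σ (x_i y_{i+1} − x_{i+1} y_i) is linear in k.
With k=0 it equals -17; the coefficient of k is -7 (from the two edges through V_1).
So -7·k + -17 = 2·23 = 46 ⇒ k = -9.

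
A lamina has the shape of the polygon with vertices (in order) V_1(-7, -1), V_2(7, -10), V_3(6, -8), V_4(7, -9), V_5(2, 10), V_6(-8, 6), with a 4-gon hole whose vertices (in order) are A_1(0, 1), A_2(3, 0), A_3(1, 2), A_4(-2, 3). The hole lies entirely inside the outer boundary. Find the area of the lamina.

Outer boundary:
Σ = (77) + (4) + (2) + (88) + (92) + (50) = 313
Area = |Σ|/2 = 156.5.
Hole:
Apply the shoelace (surveyor's) formula: 2A = Σ (x_i·y_{i+1} − x_{i+1}·y_i), indices taken mod 4.
Σ = (-3) + (6) + (7) + (-2) = 8
Area = |Σ|/2 = 4.
Net area = 156.5 − 4 = 152.5.

152.5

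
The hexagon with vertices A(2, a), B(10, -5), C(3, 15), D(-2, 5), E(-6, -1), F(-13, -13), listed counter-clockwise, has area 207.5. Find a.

The doubled signed area Σ (x_i y_{i+1} − x_{i+1} y_i) is linear in a.
With a=0 it equals 323; the coefficient of a is -23 (from the two edges through A).
So -23·a + 323 = 2·207.5 = 415 ⇒ a = -4.

-4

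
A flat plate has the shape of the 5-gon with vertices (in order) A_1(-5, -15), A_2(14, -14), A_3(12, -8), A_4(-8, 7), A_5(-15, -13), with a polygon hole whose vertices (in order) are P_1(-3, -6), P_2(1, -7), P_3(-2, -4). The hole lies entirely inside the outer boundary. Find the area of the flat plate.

Outer boundary:
A_1→A_2: (-5)(-14) − (14)(-15) = 280
A_2→A_3: (14)(-8) − (12)(-14) = 56
A_3→A_4: (12)(7) − (-8)(-8) = 20
A_4→A_5: (-8)(-13) − (-15)(7) = 209
A_5→A_1: (-15)(-15) − (-5)(-13) = 160
Σ = 725
Area = |Σ|/2 = 362.5.
Hole:
Σ = (27) + (-18) + (0) = 9
Area = |Σ|/2 = 4.5.
Net area = 362.5 − 4.5 = 358.

358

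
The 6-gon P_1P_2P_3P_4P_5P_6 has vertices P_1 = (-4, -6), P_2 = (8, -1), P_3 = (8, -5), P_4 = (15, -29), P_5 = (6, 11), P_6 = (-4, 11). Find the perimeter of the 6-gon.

110

|P_1P_2| = √((12)² + (5)²) = √169 = 13
|P_2P_3| = √((0)² + (-4)²) = √16 = 4
|P_3P_4| = √((7)² + (-24)²) = √625 = 25
|P_4P_5| = √((-9)² + (40)²) = √1681 = 41
|P_5P_6| = √((-10)² + (0)²) = √100 = 10
|P_6P_1| = √((0)² + (-17)²) = √289 = 17
Perimeter = 13 + 4 + 25 + 41 + 10 + 17 = 110.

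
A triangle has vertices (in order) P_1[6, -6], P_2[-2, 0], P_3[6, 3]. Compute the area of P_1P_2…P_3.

P_1→P_2: (6)(0) − (-2)(-6) = -12
P_2→P_3: (-2)(3) − (6)(0) = -6
P_3→P_1: (6)(-6) − (6)(3) = -54
Σ = -72
Area = |Σ|/2 = 36.

36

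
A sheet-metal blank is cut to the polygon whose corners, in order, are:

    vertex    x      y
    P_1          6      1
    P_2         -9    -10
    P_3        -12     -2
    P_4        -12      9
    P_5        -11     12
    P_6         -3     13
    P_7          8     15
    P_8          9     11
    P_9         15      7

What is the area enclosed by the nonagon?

Apply the shoelace formula: 2A = Σ (x_i·y_{i+1} − x_{i+1}·y_i), indices taken mod 9.
Σ = (-51) + (-102) + (-132) + (-45) + (-107) + (-149) + (-47) + (-102) + (-27) = -762
Area = |Σ|/2 = 381.

381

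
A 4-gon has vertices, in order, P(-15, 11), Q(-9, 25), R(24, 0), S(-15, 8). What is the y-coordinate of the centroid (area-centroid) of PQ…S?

Apply Gauss's area formula. First the cross-terms c_i = x_i·y_{i+1} − x_{i+1}·y_i:
  -276, -600, 192, -45  ⇒  2A = -729, A = -364.5.
Then Σ (y_i + y_{i+1})·c_i = -24255, so ȳ = -24255 / (6·(-364.5)) = 2695/243.

2695/243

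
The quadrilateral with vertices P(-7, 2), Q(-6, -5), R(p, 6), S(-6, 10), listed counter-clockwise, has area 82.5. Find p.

4

The doubled signed area Σ (x_i y_{i+1} − x_{i+1} y_i) is linear in p.
With p=0 it equals 105; the coefficient of p is 15 (from the two edges through R).
So 15·p + 105 = 2·82.5 = 165 ⇒ p = 4.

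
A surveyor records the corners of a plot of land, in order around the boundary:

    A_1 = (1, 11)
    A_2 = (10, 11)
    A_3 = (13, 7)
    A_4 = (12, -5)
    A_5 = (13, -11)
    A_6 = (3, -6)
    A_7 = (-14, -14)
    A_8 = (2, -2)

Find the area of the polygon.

239.5

Apply the surveyor's formula: 2A = Σ (x_i·y_{i+1} − x_{i+1}·y_i), indices taken mod 8.
A_1→A_2: (1)(11) − (10)(11) = -99
A_2→A_3: (10)(7) − (13)(11) = -73
A_3→A_4: (13)(-5) − (12)(7) = -149
A_4→A_5: (12)(-11) − (13)(-5) = -67
A_5→A_6: (13)(-6) − (3)(-11) = -45
A_6→A_7: (3)(-14) − (-14)(-6) = -126
A_7→A_8: (-14)(-2) − (2)(-14) = 56
A_8→A_1: (2)(11) − (1)(-2) = 24
Σ = -479
Area = |Σ|/2 = 239.5.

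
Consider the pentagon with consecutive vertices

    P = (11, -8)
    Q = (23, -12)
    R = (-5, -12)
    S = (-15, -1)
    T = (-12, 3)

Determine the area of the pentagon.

226.5

Σ = (52) + (-336) + (-175) + (-57) + (63) = -453
Area = |Σ|/2 = 226.5.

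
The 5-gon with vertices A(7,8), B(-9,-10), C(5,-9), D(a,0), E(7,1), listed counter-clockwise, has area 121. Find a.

The doubled signed area Σ (x_i y_{i+1} − x_{i+1} y_i) is linear in a.
With a=0 it equals 182; the coefficient of a is 10 (from the two edges through D).
So 10·a + 182 = 2·121 = 242 ⇒ a = 6.

6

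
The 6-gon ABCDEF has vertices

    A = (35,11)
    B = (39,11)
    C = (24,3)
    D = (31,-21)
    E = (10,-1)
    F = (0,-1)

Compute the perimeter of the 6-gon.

|AB| = √((4)² + (0)²) = √16 = 4
|BC| = √((-15)² + (-8)²) = √289 = 17
|CD| = √((7)² + (-24)²) = √625 = 25
|DE| = √((-21)² + (20)²) = √841 = 29
|EF| = √((-10)² + (0)²) = √100 = 10
|FA| = √((35)² + (12)²) = √1369 = 37
Perimeter = 4 + 17 + 25 + 29 + 10 + 37 = 122.

122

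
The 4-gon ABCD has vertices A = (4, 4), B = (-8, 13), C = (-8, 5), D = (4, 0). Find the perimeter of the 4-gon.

|AB| = √((-12)² + (9)²) = √225 = 15
|BC| = √((0)² + (-8)²) = √64 = 8
|CD| = √((12)² + (-5)²) = √169 = 13
|DA| = √((0)² + (4)²) = √16 = 4
Perimeter = 15 + 8 + 13 + 4 = 40.

40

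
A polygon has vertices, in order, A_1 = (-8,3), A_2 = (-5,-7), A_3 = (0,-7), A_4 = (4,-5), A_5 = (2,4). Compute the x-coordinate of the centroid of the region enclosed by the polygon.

Apply the surveyor's formula. First the cross-terms c_i = x_i·y_{i+1} − x_{i+1}·y_i:
  71, 35, 28, 26, 38  ⇒  2A = 198, A = 99.
Then Σ (x_i + x_{i+1})·c_i = -1058, so x̄ = -1058 / (6·99) = -529/297.

-529/297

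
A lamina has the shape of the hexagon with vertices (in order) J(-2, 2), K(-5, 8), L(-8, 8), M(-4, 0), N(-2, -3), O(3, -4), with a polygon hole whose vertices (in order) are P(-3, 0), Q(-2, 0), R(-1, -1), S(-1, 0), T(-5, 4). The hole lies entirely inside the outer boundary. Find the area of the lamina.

Outer boundary:
Σ = (-6) + (24) + (32) + (12) + (17) + (-2) = 77
Area = |Σ|/2 = 38.5.
Hole:
Apply the shoelace formula: 2A = Σ (x_i·y_{i+1} − x_{i+1}·y_i), indices taken mod 5.
Cross-terms: 0, 2, -1, -4, 12  ⇒  Σ = 9
Area = |Σ|/2 = 4.5.
Net area = 38.5 − 4.5 = 34.

34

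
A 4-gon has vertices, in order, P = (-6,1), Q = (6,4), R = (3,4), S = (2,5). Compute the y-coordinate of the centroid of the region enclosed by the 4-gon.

Apply the shoelace formula. First the cross-terms c_i = x_i·y_{i+1} − x_{i+1}·y_i:
  -30, 12, 7, 32  ⇒  2A = 21, A = 10.5.
Then Σ (y_i + y_{i+1})·c_i = 201, so ȳ = 201 / (6·10.5) = 67/21.

67/21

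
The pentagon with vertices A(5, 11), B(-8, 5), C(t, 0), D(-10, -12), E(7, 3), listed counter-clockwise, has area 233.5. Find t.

The doubled signed area Σ (x_i y_{i+1} − x_{i+1} y_i) is linear in t.
With t=0 it equals 229; the coefficient of t is -17 (from the two edges through C).
So -17·t + 229 = 2·233.5 = 467 ⇒ t = -14.

-14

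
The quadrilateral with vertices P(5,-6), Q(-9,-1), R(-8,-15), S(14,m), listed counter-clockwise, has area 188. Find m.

Write out the shoelace sum; only the two edges meeting at S involve m:
2·Area = [((-8)·m − 14·(-15)) + (14·(-6) − 5·m)] + 68
       = -13·m + 194 = 376
⇒ m = -14.

-14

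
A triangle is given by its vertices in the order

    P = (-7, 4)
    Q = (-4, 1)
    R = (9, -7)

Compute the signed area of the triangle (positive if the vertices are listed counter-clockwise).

7.5

Apply the shoelace (surveyor's) formula: 2A = Σ (x_i·y_{i+1} − x_{i+1}·y_i), indices taken mod 3.
P→Q: (-7)(1) − (-4)(4) = 9
Q→R: (-4)(-7) − (9)(1) = 19
R→P: (9)(4) − (-7)(-7) = -13
Σ = 15
Signed area = Σ/2 = 7.5 (positive ⇒ counter-clockwise traversal).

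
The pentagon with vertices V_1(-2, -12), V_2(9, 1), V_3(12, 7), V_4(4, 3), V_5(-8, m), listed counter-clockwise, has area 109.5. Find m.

-11

Write out the shoelace sum; only the two edges meeting at V_5 involve m:
2·Area = [(4·m − (-8)·3) + ((-8)·(-12) − (-2)·m)] + 165
       = 6·m + 285 = 219
⇒ m = -11.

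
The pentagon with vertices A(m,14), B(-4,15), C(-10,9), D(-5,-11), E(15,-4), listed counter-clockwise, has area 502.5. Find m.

15

The doubled signed area Σ (x_i y_{i+1} − x_{i+1} y_i) is linear in m.
With m=0 it equals 720; the coefficient of m is 19 (from the two edges through A).
So 19·m + 720 = 2·502.5 = 1005 ⇒ m = 15.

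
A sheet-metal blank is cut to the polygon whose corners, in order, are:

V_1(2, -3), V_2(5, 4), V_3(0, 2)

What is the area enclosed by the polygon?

Apply the shoelace formula: 2A = Σ (x_i·y_{i+1} − x_{i+1}·y_i), indices taken mod 3.
Σ = (23) + (10) + (-4) = 29
Area = |Σ|/2 = 14.5.

14.5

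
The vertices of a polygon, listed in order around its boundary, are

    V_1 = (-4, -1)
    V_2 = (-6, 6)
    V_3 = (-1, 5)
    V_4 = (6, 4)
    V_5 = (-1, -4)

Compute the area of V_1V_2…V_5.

61.5

Apply Gauss's area formula: 2A = Σ (x_i·y_{i+1} − x_{i+1}·y_i), indices taken mod 5.
Cross-terms: -30, -24, -34, -20, -15  ⇒  Σ = -123
Area = |Σ|/2 = 61.5.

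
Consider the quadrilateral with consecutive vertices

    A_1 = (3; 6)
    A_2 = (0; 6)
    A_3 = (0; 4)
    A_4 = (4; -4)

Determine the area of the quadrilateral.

19

Apply the surveyor's formula: 2A = Σ (x_i·y_{i+1} − x_{i+1}·y_i), indices taken mod 4.
Σ = (18) + (0) + (-16) + (36) = 38
Area = |Σ|/2 = 19.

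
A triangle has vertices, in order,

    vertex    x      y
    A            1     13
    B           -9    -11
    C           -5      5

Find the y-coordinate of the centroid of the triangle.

Apply the shoelace (surveyor's) formula. First the cross-terms c_i = x_i·y_{i+1} − x_{i+1}·y_i:
  106, -100, -70  ⇒  2A = -64, A = -32.
Then Σ (y_i + y_{i+1})·c_i = -448, so ȳ = -448 / (6·(-32)) = 7/3.

7/3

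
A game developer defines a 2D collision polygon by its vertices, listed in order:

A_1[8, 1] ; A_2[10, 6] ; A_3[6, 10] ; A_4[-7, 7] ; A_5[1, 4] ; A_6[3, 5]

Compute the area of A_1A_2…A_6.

Apply the shoelace (surveyor's) formula: 2A = Σ (x_i·y_{i+1} − x_{i+1}·y_i), indices taken mod 6.
A_1→A_2: (8)(6) − (10)(1) = 38
A_2→A_3: (10)(10) − (6)(6) = 64
A_3→A_4: (6)(7) − (-7)(10) = 112
A_4→A_5: (-7)(4) − (1)(7) = -35
A_5→A_6: (1)(5) − (3)(4) = -7
A_6→A_1: (3)(1) − (8)(5) = -37
Σ = 135
Area = |Σ|/2 = 67.5.

67.5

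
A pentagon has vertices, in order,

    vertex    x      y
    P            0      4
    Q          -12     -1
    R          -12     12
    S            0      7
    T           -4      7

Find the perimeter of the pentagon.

|PQ| = √((-12)² + (-5)²) = √169 = 13
|QR| = √((0)² + (13)²) = √169 = 13
|RS| = √((12)² + (-5)²) = √169 = 13
|ST| = √((-4)² + (0)²) = √16 = 4
|TP| = √((4)² + (-3)²) = √25 = 5
Perimeter = 13 + 13 + 13 + 4 + 5 = 48.

48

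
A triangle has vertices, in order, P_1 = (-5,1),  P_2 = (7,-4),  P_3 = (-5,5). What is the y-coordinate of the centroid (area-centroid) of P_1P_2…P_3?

2/3

Apply the shoelace formula. First the cross-terms c_i = x_i·y_{i+1} − x_{i+1}·y_i:
  13, 15, 20  ⇒  2A = 48, A = 24.
Then Σ (y_i + y_{i+1})·c_i = 96, so ȳ = 96 / (6·24) = 2/3.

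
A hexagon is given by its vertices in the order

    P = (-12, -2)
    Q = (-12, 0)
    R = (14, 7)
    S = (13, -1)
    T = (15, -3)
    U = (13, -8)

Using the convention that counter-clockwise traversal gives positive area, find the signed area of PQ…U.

-220

Σ = (-24) + (-84) + (-105) + (-24) + (-81) + (-122) = -440
Signed area = Σ/2 = -220 (negative ⇒ clockwise traversal).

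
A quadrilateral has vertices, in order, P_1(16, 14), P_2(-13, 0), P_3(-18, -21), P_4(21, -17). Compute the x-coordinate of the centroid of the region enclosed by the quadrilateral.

449/156

Apply the shoelace (surveyor's) formula. First the cross-terms c_i = x_i·y_{i+1} − x_{i+1}·y_i:
  182, 273, 747, 566  ⇒  2A = 1768, A = 884.
Then Σ (x_i + x_{i+1})·c_i = 15266, so x̄ = 15266 / (6·884) = 449/156.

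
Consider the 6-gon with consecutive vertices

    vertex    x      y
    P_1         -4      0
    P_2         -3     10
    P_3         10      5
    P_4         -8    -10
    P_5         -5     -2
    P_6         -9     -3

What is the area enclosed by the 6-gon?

132

Apply the surveyor's formula: 2A = Σ (x_i·y_{i+1} − x_{i+1}·y_i), indices taken mod 6.
Cross-terms: -40, -115, -60, -34, -3, -12  ⇒  Σ = -264
Area = |Σ|/2 = 132.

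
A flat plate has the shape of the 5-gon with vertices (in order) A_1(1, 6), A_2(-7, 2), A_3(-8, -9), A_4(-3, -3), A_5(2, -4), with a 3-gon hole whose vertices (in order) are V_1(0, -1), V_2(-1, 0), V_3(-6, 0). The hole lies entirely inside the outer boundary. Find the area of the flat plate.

74.5

Outer boundary:
A_1→A_2: (1)(2) − (-7)(6) = 44
A_2→A_3: (-7)(-9) − (-8)(2) = 79
A_3→A_4: (-8)(-3) − (-3)(-9) = -3
A_4→A_5: (-3)(-4) − (2)(-3) = 18
A_5→A_1: (2)(6) − (1)(-4) = 16
Σ = 154
Area = |Σ|/2 = 77.
Hole:
Apply the shoelace formula: 2A = Σ (x_i·y_{i+1} − x_{i+1}·y_i), indices taken mod 3.
Cross-terms: -1, 0, 6  ⇒  Σ = 5
Area = |Σ|/2 = 2.5.
Net area = 77 − 2.5 = 74.5.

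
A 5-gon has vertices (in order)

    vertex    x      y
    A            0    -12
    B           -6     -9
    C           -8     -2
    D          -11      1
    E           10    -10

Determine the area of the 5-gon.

Σ = (-72) + (-60) + (-30) + (100) + (-120) = -182
Area = |Σ|/2 = 91.

91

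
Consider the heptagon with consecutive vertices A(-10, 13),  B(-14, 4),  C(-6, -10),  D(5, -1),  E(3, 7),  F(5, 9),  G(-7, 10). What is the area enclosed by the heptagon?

Cross-terms: 142, 164, 56, 38, -8, 113, 9  ⇒  Σ = 514
Area = |Σ|/2 = 257.

257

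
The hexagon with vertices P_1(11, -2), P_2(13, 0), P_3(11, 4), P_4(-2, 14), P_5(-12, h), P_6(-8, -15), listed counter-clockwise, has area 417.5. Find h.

Write out the shoelace sum; only the two edges meeting at P_5 involve h:
2·Area = [((-2)·h − (-12)·14) + ((-12)·(-15) − (-8)·h)] + 421
       = 6·h + 769 = 835
⇒ h = 11.

11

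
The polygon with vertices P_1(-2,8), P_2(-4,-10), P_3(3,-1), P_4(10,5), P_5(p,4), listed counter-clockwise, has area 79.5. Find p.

The doubled signed area Σ (x_i y_{i+1} − x_{i+1} y_i) is linear in p.
With p=0 it equals 159; the coefficient of p is 3 (from the two edges through P_5).
So 3·p + 159 = 2·79.5 = 159 ⇒ p = 0.

0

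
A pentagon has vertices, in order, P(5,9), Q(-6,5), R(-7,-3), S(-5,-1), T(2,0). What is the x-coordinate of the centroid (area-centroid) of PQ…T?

-23/18

Apply the surveyor's formula. First the cross-terms c_i = x_i·y_{i+1} − x_{i+1}·y_i:
  79, 53, -8, 2, 18  ⇒  2A = 144, A = 72.
Then Σ (x_i + x_{i+1})·c_i = -552, so x̄ = -552 / (6·72) = -23/18.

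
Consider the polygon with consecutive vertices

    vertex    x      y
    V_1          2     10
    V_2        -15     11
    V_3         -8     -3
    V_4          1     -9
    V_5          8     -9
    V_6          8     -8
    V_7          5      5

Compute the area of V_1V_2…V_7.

285.5

Σ = (172) + (133) + (75) + (63) + (8) + (80) + (40) = 571
Area = |Σ|/2 = 285.5.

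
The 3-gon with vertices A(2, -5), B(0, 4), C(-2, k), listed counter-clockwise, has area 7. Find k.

6

The doubled signed area Σ (x_i y_{i+1} − x_{i+1} y_i) is linear in k.
With k=0 it equals 26; the coefficient of k is -2 (from the two edges through C).
So -2·k + 26 = 2·7 = 14 ⇒ k = 6.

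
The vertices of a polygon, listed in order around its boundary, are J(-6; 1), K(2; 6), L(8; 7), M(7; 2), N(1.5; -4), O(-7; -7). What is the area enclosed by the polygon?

111.75

Apply the surveyor's formula: 2A = Σ (x_i·y_{i+1} − x_{i+1}·y_i), indices taken mod 6.
Cross-terms: -38, -34, -33, -31, -38.5, -49  ⇒  Σ = -223.5
Area = |Σ|/2 = 111.75.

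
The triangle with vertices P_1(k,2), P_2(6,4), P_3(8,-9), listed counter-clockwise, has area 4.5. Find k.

7

The doubled signed area Σ (x_i y_{i+1} − x_{i+1} y_i) is linear in k.
With k=0 it equals -82; the coefficient of k is 13 (from the two edges through P_1).
So 13·k + -82 = 2·4.5 = 9 ⇒ k = 7.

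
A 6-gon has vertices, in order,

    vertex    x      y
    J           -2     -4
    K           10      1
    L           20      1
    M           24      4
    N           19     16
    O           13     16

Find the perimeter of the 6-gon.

72

|JK| = √((12)² + (5)²) = √169 = 13
|KL| = √((10)² + (0)²) = √100 = 10
|LM| = √((4)² + (3)²) = √25 = 5
|MN| = √((-5)² + (12)²) = √169 = 13
|NO| = √((-6)² + (0)²) = √36 = 6
|OJ| = √((-15)² + (-20)²) = √625 = 25
Perimeter = 13 + 10 + 5 + 13 + 6 + 25 = 72.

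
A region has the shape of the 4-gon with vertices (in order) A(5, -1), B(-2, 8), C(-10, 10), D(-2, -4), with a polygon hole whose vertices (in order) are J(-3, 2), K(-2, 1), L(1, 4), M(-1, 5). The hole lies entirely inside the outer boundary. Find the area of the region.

83

Outer boundary:
Σ = (38) + (60) + (60) + (22) = 180
Area = |Σ|/2 = 90.
Hole:
Apply the shoelace (surveyor's) formula: 2A = Σ (x_i·y_{i+1} − x_{i+1}·y_i), indices taken mod 4.
Σ = (1) + (-9) + (9) + (13) = 14
Area = |Σ|/2 = 7.
Net area = 90 − 7 = 83.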